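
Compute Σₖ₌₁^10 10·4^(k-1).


Sₙ = 10×(4^10 - 1)/(4 - 1)
= 10×(1048576 - 1)/3
= 10×1048575/3
= 3495250

S_10 = 3495250


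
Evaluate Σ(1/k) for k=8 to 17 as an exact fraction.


Σₖ₌8^17 1/k = 1/8 + 1/9 + 1/10 + 1/11 + 1/12 + 1/13 + 1/14 + 1/15 + 1/16 + 1/17
= 2074783/2450448
≈ 0.8467

Sum = 2074783/2450448 ≈ 0.8467


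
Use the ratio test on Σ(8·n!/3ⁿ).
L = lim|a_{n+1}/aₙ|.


aₙ = 8·n!/3^n
a_{n+1}/aₙ = (n+1)!/3^(n+1) × 3^n/n!  (constant 8 cancels)
= (n+1)/3
L = lim(n→∞) (n+1)/3 = ∞
L > 1 → series DIVERGES

Diverges (ratio test: L = ∞ > 1)


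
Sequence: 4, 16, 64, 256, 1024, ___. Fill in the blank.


Pattern: geometric (r=4)
Terms: 4, 16, 64, 256, 1024
Next term = 4096

Next term = 4096


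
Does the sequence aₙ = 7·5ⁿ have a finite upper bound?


aₙ = 7·5ⁿ → as n→∞, aₙ→∞ (since base 5 > 1)
No finite upper bound exists
The sequence is UNBOUNDED

Unbounded (aₙ → ∞ as n → ∞)


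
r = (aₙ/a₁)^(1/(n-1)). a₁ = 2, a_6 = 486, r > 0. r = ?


r^(n-1) = aₙ/a₁
r^5 = 486/2 = 243
r = 243^(1/5)
= 3

r = 3


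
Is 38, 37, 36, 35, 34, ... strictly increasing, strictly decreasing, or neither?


Differences: -1, -1, -1, -1
All differences < 0 → strictly DECREASING

Monotonically decreasing


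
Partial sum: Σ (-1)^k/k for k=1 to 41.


S = -1 + 1/2 - 1/3 + 1/4 - 1/5 + 1/6 - 1/7 + 1/8 ± ...
= -0.7052
(Full series converges to -ln(2) ≈ -0.6931)

S_41 = -0.7052


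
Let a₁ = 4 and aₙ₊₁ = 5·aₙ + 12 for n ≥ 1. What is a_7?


Computing step by step:
a_1 = 4
a_2 = 32
a_3 = 172
a_4 = 872
a_5 = 4372
a_6 = 21872
a_7 = 109372


a_7 = 109372


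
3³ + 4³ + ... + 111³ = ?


Σₖ₌3^111 k³ = [111·112/2]² − [2·3/2]²
= 38638656 − 9 = 38638647

Σk³ = 38638647


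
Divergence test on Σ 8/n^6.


lim(n→∞) 8/n^6 = 0
lim aₙ = 0 → nth-term test is INCONCLUSIVE
(Need other tests; this is actually a convergent p-series with p=6 > 1)

Inconclusive (lim aₙ = 0; need another test)


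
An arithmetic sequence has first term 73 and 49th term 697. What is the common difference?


d = (aₙ - a₁)/(n-1)
= (697 - 73)/(49-1)
= 624/48 = 13

d = 13


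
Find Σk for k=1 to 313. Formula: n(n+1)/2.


n(n+1)/2 = 313×314/2 = 98282/2 = 49141

Σk = 49141


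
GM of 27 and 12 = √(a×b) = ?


GM = √(27×12) = √324 = 18

GM = 18


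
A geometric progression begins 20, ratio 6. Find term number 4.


aₙ = a₁·r^(n-1)
= 20×6^3
= 20×216
= 4320

a_4 = 4320


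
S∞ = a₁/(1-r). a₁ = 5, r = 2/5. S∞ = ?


S∞ = a₁/(1-r) = 5/(1 - 2/5)
= 5/(3/5)
= 25/3

S∞ = 25/3


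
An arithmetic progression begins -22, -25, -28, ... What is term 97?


aₙ = a₁ + (n-1)d
= -22 + (97-1)×-3
= -22 - 288
= -310

a_97 = -310


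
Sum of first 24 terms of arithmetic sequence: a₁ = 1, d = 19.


aₙ = 1 + (24-1)×19 = 438
Sₙ = n(a₁+aₙ)/2 = 24×(1+438)/2
= 24×439/2 = 5268

S_24 = 5268


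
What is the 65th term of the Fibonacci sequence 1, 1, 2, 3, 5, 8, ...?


Fibonacci sequence: 1, 1, 2, 3, 5, 8, 13, 21, 34, 55, 89, ...
F(65) = 17167680177565

F(65) = 17167680177565


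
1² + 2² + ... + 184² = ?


n = 184
n(n+1)(2n+1)/6 = 184×185×369/6
= 12560760/6 = 2093460

Σk² = 2093460


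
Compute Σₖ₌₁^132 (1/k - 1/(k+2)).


Telescoping with gap 2: two head and two tail terms survive.
= (1 + 1/2) - (1/133 + 1/134)
= 3/2 - 1/133 - 1/134 = 13233/8911

Sum = 13233/8911


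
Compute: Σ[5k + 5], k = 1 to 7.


Σ(5k+5) = 5·Σk + 5·n
= 5·28 + 5·7
= 140 + 35 = 175

Σ = 175


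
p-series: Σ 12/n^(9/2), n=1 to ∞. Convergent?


p-series test: Σ c/n^p converges if p > 1, diverges if p ≤ 1 (constant c > 0 doesn't affect convergence).
p = 9/2
9/2 > 1 → CONVERGES

Converges (p = 9/2 > 1)


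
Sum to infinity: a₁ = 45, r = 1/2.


S∞ = a₁/(1-r) = 45/(1 - 1/2)
= 45/(1/2)
= 90

S∞ = 90


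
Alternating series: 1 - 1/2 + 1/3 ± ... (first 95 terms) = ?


S = 1 - 1/2 + 1/3 - 1/4 + 1/5 - 1/6 + 1/7 - 1/8 ± ...
= 0.6984
(Full series converges to +ln(2) ≈ +0.6931)

S_95 = 0.6984


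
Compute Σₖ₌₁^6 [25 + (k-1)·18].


aₙ = 25 + (6-1)×18 = 115
Sₙ = n(a₁+aₙ)/2 = 6×(25+115)/2
= 6×140/2 = 420

S_6 = 420


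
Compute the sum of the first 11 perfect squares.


n = 11
n(n+1)(2n+1)/6 = 11×12×23/6
= 3036/6 = 506

Σk² = 506


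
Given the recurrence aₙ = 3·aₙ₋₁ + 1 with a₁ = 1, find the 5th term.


Computing step by step:
a_1 = 1
a_2 = 4
a_3 = 13
a_4 = 40
a_5 = 121


a_5 = 121


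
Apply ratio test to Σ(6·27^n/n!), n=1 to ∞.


aₙ = 6·27^n/n!
a_{n+1}/aₙ = 27^(n+1)/(n+1)! × n!/27^n  (constant 6 cancels)
= 27/(n+1)
L = lim(n→∞) 27/(n+1) = 0
L < 1 → series CONVERGES

Converges (ratio test: L = 0 < 1)


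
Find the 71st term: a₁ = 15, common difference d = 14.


aₙ = a₁ + (n-1)d
= 15 + (71-1)×14
= 15 + 980
= 995

a_71 = 995


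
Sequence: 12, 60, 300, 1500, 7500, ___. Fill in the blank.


Pattern: geometric (r=5)
Terms: 12, 60, 300, 1500, 7500
Next term = 37500

Next term = 37500


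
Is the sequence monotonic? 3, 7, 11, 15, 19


Differences: 4, 4, 4, 4
All differences > 0 → strictly INCREASING

Monotonically increasing


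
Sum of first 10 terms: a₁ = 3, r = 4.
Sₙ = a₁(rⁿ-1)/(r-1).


Sₙ = 3×(4^10 - 1)/(4 - 1)
= 3×(1048576 - 1)/3
= 3×1048575/3
= 1048575

S_10 = 1048575


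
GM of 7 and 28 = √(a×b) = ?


GM = √(7×28) = √196 = 14

GM = 14


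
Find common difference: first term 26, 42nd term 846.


d = (aₙ - a₁)/(n-1)
= (846 - 26)/(42-1)
= 820/41 = 20

d = 20


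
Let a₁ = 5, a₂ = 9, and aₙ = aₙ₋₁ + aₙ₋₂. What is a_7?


Computing iteratively: 5, 9, 14, 23, 37, 60, 97
a_7 = 97

a_7 = 97


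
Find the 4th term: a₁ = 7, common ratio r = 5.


aₙ = a₁·r^(n-1)
= 7×5^3
= 7×125
= 875

a_4 = 875


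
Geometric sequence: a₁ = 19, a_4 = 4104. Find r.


r^(n-1) = aₙ/a₁
r^3 = 4104/19 = 216
r = 216^(1/3)
= 6

r = 6


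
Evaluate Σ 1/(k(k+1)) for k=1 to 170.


1/(k(k+1)) = 1/k - 1/(k+1) (partial fractions)
Telescoping: Σ = 1 - 1/171 = 170/171

Sum = 170/171


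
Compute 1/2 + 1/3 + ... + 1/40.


Σₖ₌2^40 1/k = 1/2 + 1/3 + 1/4 + ... + 1/40
= 1592457339642613/485721041551200
≈ 3.2785

Sum = 1592457339642613/485721041551200 ≈ 3.2785


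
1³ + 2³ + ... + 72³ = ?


n(n+1)/2 = 72×73/2 = 2628
Σk³ = 2628² = 6906384

Σk³ = 6906384


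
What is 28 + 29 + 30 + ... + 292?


Σₖ₌28^292 k = Σₖ₌₁^292 k − Σₖ₌₁^27 k
= 292·293/2 − 27·28/2
= 42778 − 378 = 42400

Σk = 42400


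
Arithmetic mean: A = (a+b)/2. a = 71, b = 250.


AM = (71 + 250)/2 = 321/2 = 160.5

AM = 160.5


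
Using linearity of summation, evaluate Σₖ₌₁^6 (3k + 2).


Σ(3k+2) = 3·Σk + 2·n
= 3·21 + 2·6
= 63 + 12 = 75

Σ = 75


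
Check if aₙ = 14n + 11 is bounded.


aₙ = 14n + 11 → as n→∞, aₙ→∞
No finite upper bound exists
The sequence is UNBOUNDED

Unbounded (aₙ → ∞ as n → ∞)


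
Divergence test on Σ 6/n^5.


lim(n→∞) 6/n^5 = 0
lim aₙ = 0 → nth-term test is INCONCLUSIVE
(Need other tests; this is actually a convergent p-series with p=5 > 1)

Inconclusive (lim aₙ = 0; need another test)


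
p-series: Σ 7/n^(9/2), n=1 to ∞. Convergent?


p-series test: Σ c/n^p converges if p > 1, diverges if p ≤ 1 (constant c > 0 doesn't affect convergence).
p = 9/2
9/2 > 1 → CONVERGES

Converges (p = 9/2 > 1)


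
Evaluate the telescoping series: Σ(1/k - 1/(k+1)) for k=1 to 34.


Telescoping: adjacent terms cancel.
= 1/1 - 1/35
= 1 - 1/35 = 34/35

Sum = 34/35


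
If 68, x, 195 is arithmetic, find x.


AM = (68 + 195)/2 = 263/2 = 131.5

AM = 131.5


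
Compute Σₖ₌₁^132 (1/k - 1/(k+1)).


Telescoping: adjacent terms cancel.
= 1/1 - 1/133
= 1 - 1/133 = 132/133

Sum = 132/133


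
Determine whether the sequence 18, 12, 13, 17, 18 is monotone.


Differences: -6, 1, 4, 1
Difference at position 2 is +1 (> 0) but position 1 is -6 (< 0) — sequence both rises and falls
→ NOT monotonic

Not monotonic


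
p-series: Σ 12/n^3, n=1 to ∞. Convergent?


p-series test: Σ c/n^p converges if p > 1, diverges if p ≤ 1 (constant c > 0 doesn't affect convergence).
p = 3
3 > 1 → CONVERGES

Converges (p = 3 > 1)


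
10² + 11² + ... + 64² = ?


Σₖ₌10^64 k² = Σₖ₌₁^64 k² − Σₖ₌₁^9 k²
= 64·65·129/6 − 9·10·19/6
= 89440 − 285 = 89155

Σk² = 89155


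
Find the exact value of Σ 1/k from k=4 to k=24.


Σₖ₌4^24 1/k = 1/4 + 1/5 + 1/6 + ... + 1/24
= 693417203/356948592
≈ 1.9426

Sum = 693417203/356948592 ≈ 1.9426


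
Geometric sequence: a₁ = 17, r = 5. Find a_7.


aₙ = a₁·r^(n-1)
= 17×5^6
= 17×15625
= 265625

a_7 = 265625


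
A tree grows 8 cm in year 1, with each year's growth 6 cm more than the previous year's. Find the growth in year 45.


aₙ = a₁ + (n-1)d
= 8 + (45-1)×6
= 8 + 264
= 272

a_45 = 272


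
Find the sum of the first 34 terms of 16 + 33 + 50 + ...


aₙ = 16 + (34-1)×17 = 577
Sₙ = n(a₁+aₙ)/2 = 34×(16+577)/2
= 34×593/2 = 10081

S_34 = 10081


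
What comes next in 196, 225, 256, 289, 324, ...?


Pattern: perfect squares: n²
Terms: 196, 225, 256, 289, 324
Next term = 361

Next term = 361


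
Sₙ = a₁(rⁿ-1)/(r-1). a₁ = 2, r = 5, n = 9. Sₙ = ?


Sₙ = 2×(5^9 - 1)/(5 - 1)
= 2×(1953125 - 1)/4
= 2×1953124/4
= 976562

S_9 = 976562


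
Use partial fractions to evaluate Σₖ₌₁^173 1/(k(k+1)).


1/(k(k+1)) = 1/k - 1/(k+1) (partial fractions)
Telescoping: Σ = 1 - 1/174 = 173/174

Sum = 173/174


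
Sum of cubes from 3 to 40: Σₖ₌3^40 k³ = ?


Σₖ₌3^40 k³ = [40·41/2]² − [2·3/2]²
= 672400 − 9 = 672391

Σk³ = 672391


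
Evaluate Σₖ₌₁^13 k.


n(n+1)/2 = 13×14/2 = 182/2 = 91

Σk = 91


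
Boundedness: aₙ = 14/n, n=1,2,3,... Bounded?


a₁ = 14, a₂ = 14/2, a₃ = 14/3, ...
0 < aₙ ≤ 14 for all n ≥ 1
Lower bound: 0, Upper bound: 14
The sequence IS bounded

Bounded (0 < aₙ ≤ 14)


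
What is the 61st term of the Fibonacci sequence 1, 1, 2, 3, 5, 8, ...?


Fibonacci sequence: 1, 1, 2, 3, 5, 8, 13, 21, 34, 55, 89, ...
F(61) = 2504730781961

F(61) = 2504730781961


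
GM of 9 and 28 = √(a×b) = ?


GM = √(9×28) = √252 = 15.8745

GM = 15.8745


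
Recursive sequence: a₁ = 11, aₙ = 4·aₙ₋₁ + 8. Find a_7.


Computing step by step:
a_1 = 11
a_2 = 52
a_3 = 216
a_4 = 872
a_5 = 3496
a_6 = 13992
a_7 = 55976


a_7 = 55976


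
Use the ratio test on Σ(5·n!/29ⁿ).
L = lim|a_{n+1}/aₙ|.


aₙ = 5·n!/29^n
a_{n+1}/aₙ = (n+1)!/29^(n+1) × 29^n/n!  (constant 5 cancels)
= (n+1)/29
L = lim(n→∞) (n+1)/29 = ∞
L > 1 → series DIVERGES

Diverges (ratio test: L = ∞ > 1)


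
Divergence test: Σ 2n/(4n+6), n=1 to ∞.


lim(n→∞) 2n/(4n+6) = 2/4 = 1/2  (divide numerator and denominator by n)
lim aₙ = 1/2 ≠ 0 → series DIVERGES

Diverges (lim aₙ = 1/2 ≠ 0)


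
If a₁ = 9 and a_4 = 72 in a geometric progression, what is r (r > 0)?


r^(n-1) = aₙ/a₁
r^3 = 72/9 = 8
r = 8^(1/3)
= 2

r = 2


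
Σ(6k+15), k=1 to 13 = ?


Σ(6k+15) = 6·Σk + 15·n
= 6·91 + 15·13
= 546 + 195 = 741

Σ = 741


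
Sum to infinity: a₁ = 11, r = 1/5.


S∞ = a₁/(1-r) = 11/(1 - 1/5)
= 11/(4/5)
= 55/4

S∞ = 55/4


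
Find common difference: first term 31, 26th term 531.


d = (aₙ - a₁)/(n-1)
= (531 - 31)/(26-1)
= 500/25 = 20

d = 20


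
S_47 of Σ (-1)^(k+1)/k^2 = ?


S = 1 - 1/4 + 1/9 - 1/16 + 1/25 - 1/36 + 1/49 - 1/64 ± ...
= 0.8227
(Full series converges to +π²/12 ≈ +0.8225)

S_47 = 0.8227


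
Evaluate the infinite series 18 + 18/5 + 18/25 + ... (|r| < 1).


S∞ = a₁/(1-r) = 18/(1 - 1/5)
= 18/(4/5)
= 45/2

S∞ = 45/2


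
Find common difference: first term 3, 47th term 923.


d = (aₙ - a₁)/(n-1)
= (923 - 3)/(47-1)
= 920/46 = 20

d = 20


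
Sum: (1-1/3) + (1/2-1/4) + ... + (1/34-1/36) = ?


Telescoping with gap 2: two head and two tail terms survive.
= (1 + 1/2) - (1/35 + 1/36)
= 3/2 - 1/35 - 1/36 = 1819/1260

Sum = 1819/1260


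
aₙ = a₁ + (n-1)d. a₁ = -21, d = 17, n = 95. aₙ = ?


aₙ = a₁ + (n-1)d
= -21 + (95-1)×17
= -21 + 1598
= 1577

a_95 = 1577


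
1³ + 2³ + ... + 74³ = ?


n(n+1)/2 = 74×75/2 = 2775
Σk³ = 2775² = 7700625

Σk³ = 7700625


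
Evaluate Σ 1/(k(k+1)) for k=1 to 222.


1/(k(k+1)) = 1/k - 1/(k+1) (partial fractions)
Telescoping: Σ = 1 - 1/223 = 222/223

Sum = 222/223


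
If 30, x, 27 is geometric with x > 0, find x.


GM = √(30×27) = √810 = 28.4605

GM = 28.4605


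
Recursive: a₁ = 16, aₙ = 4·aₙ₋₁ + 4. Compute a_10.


Computing step by step:
a_1 = 16
a_2 = 68
a_3 = 276
a_4 = 1108
a_5 = 4436
a_6 = 17748
a_7 = 70996
a_8 = 283988
a_9 = 1135956
a_10 = 4543828


a_10 = 4543828


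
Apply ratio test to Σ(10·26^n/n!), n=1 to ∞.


aₙ = 10·26^n/n!
a_{n+1}/aₙ = 26^(n+1)/(n+1)! × n!/26^n  (constant 10 cancels)
= 26/(n+1)
L = lim(n→∞) 26/(n+1) = 0
L < 1 → series CONVERGES

Converges (ratio test: L = 0 < 1)


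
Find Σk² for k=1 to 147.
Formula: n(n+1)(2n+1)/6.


n = 147
n(n+1)(2n+1)/6 = 147×148×295/6
= 6418020/6 = 1069670

Σk² = 1069670


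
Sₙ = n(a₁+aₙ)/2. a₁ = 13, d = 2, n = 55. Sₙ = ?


aₙ = 13 + (55-1)×2 = 121
Sₙ = n(a₁+aₙ)/2 = 55×(13+121)/2
= 55×134/2 = 3685

S_55 = 3685


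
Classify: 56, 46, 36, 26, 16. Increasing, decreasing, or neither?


Differences: -10, -10, -10, -10
All differences < 0 → strictly DECREASING

Monotonically decreasing


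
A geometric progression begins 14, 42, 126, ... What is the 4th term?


aₙ = a₁·r^(n-1)
= 14×3^3
= 14×27
= 378

a_4 = 378


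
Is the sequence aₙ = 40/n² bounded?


a₁ = 40, a₂ = 40/4, a₃ = 40/9, ...
0 < aₙ ≤ 40 for all n ≥ 1
The sequence IS bounded

Bounded (0 < aₙ ≤ 40)


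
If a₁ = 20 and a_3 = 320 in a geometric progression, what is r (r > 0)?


r^(n-1) = aₙ/a₁
r^2 = 320/20 = 16
r = 16^(1/2)
= ±4; taking r > 0 gives r = 4

r = 4


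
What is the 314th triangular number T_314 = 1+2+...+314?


n(n+1)/2 = 314×315/2 = 98910/2 = 49455

Σk = 49455


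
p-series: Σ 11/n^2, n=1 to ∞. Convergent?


p-series test: Σ c/n^p converges if p > 1, diverges if p ≤ 1 (constant c > 0 doesn't affect convergence).
p = 2
2 > 1 → CONVERGES

Converges (p = 2 > 1)


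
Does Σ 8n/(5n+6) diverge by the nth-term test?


lim(n→∞) 8n/(5n+6) = 8/5 = 8/5  (divide numerator and denominator by n)
lim aₙ = 8/5 ≠ 0 → series DIVERGES

Diverges (lim aₙ = 8/5 ≠ 0)


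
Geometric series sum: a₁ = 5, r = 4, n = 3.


Sₙ = 5×(4^3 - 1)/(4 - 1)
= 5×(64 - 1)/3
= 5×63/3
= 105

S_3 = 105


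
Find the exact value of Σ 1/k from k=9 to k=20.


Σₖ₌9^20 1/k = 1/9 + 1/10 + 1/11 + ... + 1/20
= 68276701/77597520
≈ 0.8799

Sum = 68276701/77597520 ≈ 0.8799


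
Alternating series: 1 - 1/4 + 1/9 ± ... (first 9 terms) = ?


S = 1 - 1/4 + 1/9 - 1/16 + 1/25 - 1/36 + 1/49 - 1/64 ± ...
= 0.828
(Full series converges to +π²/12 ≈ +0.8225)

S_9 = 0.828


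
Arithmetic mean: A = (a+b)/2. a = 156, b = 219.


AM = (156 + 219)/2 = 375/2 = 187.5

AM = 187.5


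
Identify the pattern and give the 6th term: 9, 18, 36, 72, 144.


Pattern: geometric (r=2)
Terms: 9, 18, 36, 72, 144
Next term = 288

Next term = 288


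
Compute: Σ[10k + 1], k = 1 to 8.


Σ(10k+1) = 10·Σk + 1·n
= 10·36 + 1·8
= 360 + 8 = 368

Σ = 368


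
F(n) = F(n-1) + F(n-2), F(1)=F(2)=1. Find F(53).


Fibonacci sequence: 1, 1, 2, 3, 5, 8, 13, 21, 34, 55, 89, ...
F(53) = 53316291173

F(53) = 53316291173


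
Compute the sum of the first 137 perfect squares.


n = 137
n(n+1)(2n+1)/6 = 137×138×275/6
= 5199150/6 = 866525

Σk² = 866525


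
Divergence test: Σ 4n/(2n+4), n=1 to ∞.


lim(n→∞) 4n/(2n+4) = 4/2 = 2  (divide numerator and denominator by n)
lim aₙ = 2 ≠ 0 → series DIVERGES

Diverges (lim aₙ = 2 ≠ 0)


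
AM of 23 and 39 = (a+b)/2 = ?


AM = (23 + 39)/2 = 62/2 = 31

AM = 31


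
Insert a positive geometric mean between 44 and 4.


GM = √(44×4) = √176 = 13.2665

GM = 13.2665


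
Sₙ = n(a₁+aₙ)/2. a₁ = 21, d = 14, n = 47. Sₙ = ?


aₙ = 21 + (47-1)×14 = 665
Sₙ = n(a₁+aₙ)/2 = 47×(21+665)/2
= 47×686/2 = 16121

S_47 = 16121


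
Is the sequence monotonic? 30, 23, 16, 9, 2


Differences: -7, -7, -7, -7
All differences < 0 → strictly DECREASING

Monotonically decreasing


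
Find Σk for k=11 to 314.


Σₖ₌11^314 k = Σₖ₌₁^314 k − Σₖ₌₁^10 k
= 314·315/2 − 10·11/2
= 49455 − 55 = 49400

Σk = 49400


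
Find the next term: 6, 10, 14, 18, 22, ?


Pattern: arithmetic (d=4)
Terms: 6, 10, 14, 18, 22
Next term = 26

Next term = 26


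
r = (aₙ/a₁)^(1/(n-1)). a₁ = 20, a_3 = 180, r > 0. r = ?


r^(n-1) = aₙ/a₁
r^2 = 180/20 = 9
r = 9^(1/2)
= ±3; taking r > 0 gives r = 3

r = 3


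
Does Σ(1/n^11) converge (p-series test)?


p-series test: Σ c/n^p converges if p > 1, diverges if p ≤ 1 (constant c > 0 doesn't affect convergence).
p = 11
11 > 1 → CONVERGES

Converges (p = 11 > 1)


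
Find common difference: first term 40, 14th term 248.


d = (aₙ - a₁)/(n-1)
= (248 - 40)/(14-1)
= 208/13 = 16

d = 16


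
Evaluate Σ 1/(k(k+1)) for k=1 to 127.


1/(k(k+1)) = 1/k - 1/(k+1) (partial fractions)
Telescoping: Σ = 1 - 1/128 = 127/128

Sum = 127/128


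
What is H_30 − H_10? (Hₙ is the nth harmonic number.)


Σₖ₌11^30 1/k = 1/11 + 1/12 + 1/13 + ... + 1/30
= 2482853440057/2329089562800
≈ 1.066

Sum = 2482853440057/2329089562800 ≈ 1.066


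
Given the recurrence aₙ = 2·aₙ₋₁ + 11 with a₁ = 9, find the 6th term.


Computing step by step:
a_1 = 9
a_2 = 29
a_3 = 69
a_4 = 149
a_5 = 309
a_6 = 629


a_6 = 629


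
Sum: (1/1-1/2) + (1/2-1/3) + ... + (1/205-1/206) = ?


Telescoping: adjacent terms cancel.
= 1/1 - 1/206
= 1 - 1/206 = 205/206

Sum = 205/206


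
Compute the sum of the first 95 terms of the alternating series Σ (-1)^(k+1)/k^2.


S = 1 - 1/4 + 1/9 - 1/16 + 1/25 - 1/36 + 1/49 - 1/64 ± ...
= 0.8225
(Full series converges to +π²/12 ≈ +0.8225)

S_95 = 0.8225


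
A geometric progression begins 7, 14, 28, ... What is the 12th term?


aₙ = a₁·r^(n-1)
= 7×2^11
= 7×2048
= 14336

a_12 = 14336


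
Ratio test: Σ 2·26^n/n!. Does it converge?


aₙ = 2·26^n/n!
a_{n+1}/aₙ = 26^(n+1)/(n+1)! × n!/26^n  (constant 2 cancels)
= 26/(n+1)
L = lim(n→∞) 26/(n+1) = 0
L < 1 → series CONVERGES

Converges (ratio test: L = 0 < 1)


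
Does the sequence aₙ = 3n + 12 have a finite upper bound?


aₙ = 3n + 12 → as n→∞, aₙ→∞
No finite upper bound exists
The sequence is UNBOUNDED

Unbounded (aₙ → ∞ as n → ∞)


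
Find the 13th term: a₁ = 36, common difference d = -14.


aₙ = a₁ + (n-1)d
= 36 + (13-1)×-14
= 36 - 168
= -132

a_13 = -132


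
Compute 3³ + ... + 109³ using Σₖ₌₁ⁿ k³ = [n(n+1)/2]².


Σₖ₌3^109 k³ = [109·110/2]² − [2·3/2]²
= 35940025 − 9 = 35940016

Σk³ = 35940016


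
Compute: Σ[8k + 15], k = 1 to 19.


Σ(8k+15) = 8·Σk + 15·n
= 8·190 + 15·19
= 1520 + 285 = 1805

Σ = 1805


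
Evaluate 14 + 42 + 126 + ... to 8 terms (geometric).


Sₙ = 14×(3^8 - 1)/(3 - 1)
= 14×(6561 - 1)/2
= 14×6560/2
= 45920

S_8 = 45920


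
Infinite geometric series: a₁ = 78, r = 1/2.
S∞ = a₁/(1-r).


S∞ = a₁/(1-r) = 78/(1 - 1/2)
= 78/(1/2)
= 156

S∞ = 156


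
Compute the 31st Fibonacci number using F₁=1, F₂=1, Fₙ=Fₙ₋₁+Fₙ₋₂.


Fibonacci sequence: 1, 1, 2, 3, 5, 8, 13, 21, 34, 55, 89, ...
F(31) = 1346269

F(31) = 1346269


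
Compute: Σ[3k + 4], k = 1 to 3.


Σ(3k+4) = 3·Σk + 4·n
= 3·6 + 4·3
= 18 + 12 = 30

Σ = 30


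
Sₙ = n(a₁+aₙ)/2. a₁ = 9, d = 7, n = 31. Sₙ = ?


aₙ = 9 + (31-1)×7 = 219
Sₙ = n(a₁+aₙ)/2 = 31×(9+219)/2
= 31×228/2 = 3534

S_31 = 3534


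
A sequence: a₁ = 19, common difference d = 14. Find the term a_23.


aₙ = a₁ + (n-1)d
= 19 + (23-1)×14
= 19 + 308
= 327

a_23 = 327


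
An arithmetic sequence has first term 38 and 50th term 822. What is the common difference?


d = (aₙ - a₁)/(n-1)
= (822 - 38)/(50-1)
= 784/49 = 16

d = 16


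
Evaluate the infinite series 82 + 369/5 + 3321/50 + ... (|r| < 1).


S∞ = a₁/(1-r) = 82/(1 - 9/10)
= 82/(1/10)
= 820

S∞ = 820


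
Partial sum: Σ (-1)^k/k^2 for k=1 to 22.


S = -1 + 1/4 - 1/9 + 1/16 - 1/25 + 1/36 - 1/49 + 1/64 ± ...
= -0.8215
(Full series converges to -π²/12 ≈ -0.8225)

S_22 = -0.8215


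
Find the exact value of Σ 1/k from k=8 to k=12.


Σₖ₌8^12 1/k = 1/8 + 1/9 + 1/10 + 1/11 + 1/12
= 2021/3960
≈ 0.5104

Sum = 2021/3960 ≈ 0.5104


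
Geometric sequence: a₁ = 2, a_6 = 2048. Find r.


r^(n-1) = aₙ/a₁
r^5 = 2048/2 = 1024
r = 1024^(1/5)
= 4

r = 4


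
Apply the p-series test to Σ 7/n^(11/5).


p-series test: Σ c/n^p converges if p > 1, diverges if p ≤ 1 (constant c > 0 doesn't affect convergence).
p = 11/5
11/5 > 1 → CONVERGES

Converges (p = 11/5 > 1)


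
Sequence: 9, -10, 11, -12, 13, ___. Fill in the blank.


Pattern: alternating sign, magnitude arithmetic (d=1)
Terms: 9, -10, 11, -12, 13
Next term = -14

Next term = -14


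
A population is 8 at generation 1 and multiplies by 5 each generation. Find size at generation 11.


aₙ = a₁·r^(n-1)
= 8×5^10
= 8×9765625
= 78125000

a_11 = 78125000


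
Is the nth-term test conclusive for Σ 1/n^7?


lim(n→∞) 1/n^7 = 0
lim aₙ = 0 → nth-term test is INCONCLUSIVE
(Need other tests; this is actually a convergent p-series with p=7 > 1)

Inconclusive (lim aₙ = 0; need another test)


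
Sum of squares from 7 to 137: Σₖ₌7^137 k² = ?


Σₖ₌7^137 k² = Σₖ₌₁^137 k² − Σₖ₌₁^6 k²
= 137·138·275/6 − 6·7·13/6
= 866525 − 91 = 866434

Σk² = 866434


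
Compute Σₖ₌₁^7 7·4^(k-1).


Sₙ = 7×(4^7 - 1)/(4 - 1)
= 7×(16384 - 1)/3
= 7×16383/3
= 38227

S_7 = 38227


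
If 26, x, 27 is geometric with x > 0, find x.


GM = √(26×27) = √702 = 26.4953

GM = 26.4953


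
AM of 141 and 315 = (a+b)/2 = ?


AM = (141 + 315)/2 = 456/2 = 228

AM = 228


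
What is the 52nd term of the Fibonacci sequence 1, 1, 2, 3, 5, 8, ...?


Fibonacci sequence: 1, 1, 2, 3, 5, 8, 13, 21, 34, 55, 89, ...
F(52) = 32951280099

F(52) = 32951280099


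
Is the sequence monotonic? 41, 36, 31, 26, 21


Differences: -5, -5, -5, -5
All differences < 0 → strictly DECREASING

Monotonically decreasing


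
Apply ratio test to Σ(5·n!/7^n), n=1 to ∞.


aₙ = 5·n!/7^n
a_{n+1}/aₙ = (n+1)!/7^(n+1) × 7^n/n!  (constant 5 cancels)
= (n+1)/7
L = lim(n→∞) (n+1)/7 = ∞
L > 1 → series DIVERGES

Diverges (ratio test: L = ∞ > 1)


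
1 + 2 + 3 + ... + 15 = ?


n(n+1)/2 = 15×16/2 = 240/2 = 120

Σk = 120


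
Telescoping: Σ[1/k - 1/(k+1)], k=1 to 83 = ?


Telescoping: adjacent terms cancel.
= 1/1 - 1/84
= 1 - 1/84 = 83/84

Sum = 83/84


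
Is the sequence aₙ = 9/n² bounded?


a₁ = 9, a₂ = 9/4, a₃ = 9/9, ...
0 < aₙ ≤ 9 for all n ≥ 1
The sequence IS bounded

Bounded (0 < aₙ ≤ 9)


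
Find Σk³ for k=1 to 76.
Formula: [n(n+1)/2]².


n(n+1)/2 = 76×77/2 = 2926
Σk³ = 2926² = 8561476

Σk³ = 8561476


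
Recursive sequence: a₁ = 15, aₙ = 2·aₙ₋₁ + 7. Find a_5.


Computing step by step:
a_1 = 15
a_2 = 37
a_3 = 81
a_4 = 169
a_5 = 345


a_5 = 345


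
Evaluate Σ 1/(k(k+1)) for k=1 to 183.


1/(k(k+1)) = 1/k - 1/(k+1) (partial fractions)
Telescoping: Σ = 1 - 1/184 = 183/184

Sum = 183/184


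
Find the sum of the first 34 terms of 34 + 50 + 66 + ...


aₙ = 34 + (34-1)×16 = 562
Sₙ = n(a₁+aₙ)/2 = 34×(34+562)/2
= 34×596/2 = 10132

S_34 = 10132


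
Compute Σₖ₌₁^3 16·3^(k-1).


Sₙ = 16×(3^3 - 1)/(3 - 1)
= 16×(27 - 1)/2
= 16×26/2
= 208

S_3 = 208


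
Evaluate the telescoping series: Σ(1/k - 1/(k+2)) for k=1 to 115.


Telescoping with gap 2: two head and two tail terms survive.
= (1 + 1/2) - (1/116 + 1/117)
= 3/2 - 1/116 - 1/117 = 20125/13572

Sum = 20125/13572


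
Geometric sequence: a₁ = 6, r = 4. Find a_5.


aₙ = a₁·r^(n-1)
= 6×4^4
= 6×256
= 1536

a_5 = 1536


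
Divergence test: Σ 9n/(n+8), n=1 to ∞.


lim(n→∞) 9n/(n+8) = 9/1 = 9  (divide numerator and denominator by n)
lim aₙ = 9 ≠ 0 → series DIVERGES

Diverges (lim aₙ = 9 ≠ 0)


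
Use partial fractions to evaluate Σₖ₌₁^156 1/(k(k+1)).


1/(k(k+1)) = 1/k - 1/(k+1) (partial fractions)
Telescoping: Σ = 1 - 1/157 = 156/157

Sum = 156/157


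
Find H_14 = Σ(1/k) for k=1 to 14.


H_14 = 1/1 + 1/2 + 1/3 + ... + 1/14
= 1171733/360360
≈ 3.2516

H_14 = 1171733/360360 ≈ 3.2516


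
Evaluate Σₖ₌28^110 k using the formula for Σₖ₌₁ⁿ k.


Σₖ₌28^110 k = Σₖ₌₁^110 k − Σₖ₌₁^27 k
= 110·111/2 − 27·28/2
= 6105 − 378 = 5727

Σk = 5727


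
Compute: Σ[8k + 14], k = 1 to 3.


Σ(8k+14) = 8·Σk + 14·n
= 8·6 + 14·3
= 48 + 42 = 90

Σ = 90


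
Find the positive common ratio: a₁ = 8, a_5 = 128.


r^(n-1) = aₙ/a₁
r^4 = 128/8 = 16
r = 16^(1/4)
= ±2; taking r > 0 gives r = 2

r = 2


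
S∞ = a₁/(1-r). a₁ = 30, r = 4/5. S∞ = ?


S∞ = a₁/(1-r) = 30/(1 - 4/5)
= 30/(1/5)
= 150

S∞ = 150


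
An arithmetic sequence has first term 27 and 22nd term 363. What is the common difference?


d = (aₙ - a₁)/(n-1)
= (363 - 27)/(22-1)
= 336/21 = 16

d = 16


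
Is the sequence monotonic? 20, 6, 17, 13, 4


Differences: -14, 11, -4, -9
Difference at position 2 is +11 (> 0) but position 1 is -14 (< 0) — sequence both rises and falls
→ NOT monotonic

Not monotonic


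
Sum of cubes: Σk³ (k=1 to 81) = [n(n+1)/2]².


n(n+1)/2 = 81×82/2 = 3321
Σk³ = 3321² = 11029041

Σk³ = 11029041


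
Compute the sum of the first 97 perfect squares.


n = 97
n(n+1)(2n+1)/6 = 97×98×195/6
= 1853670/6 = 308945

Σk² = 308945


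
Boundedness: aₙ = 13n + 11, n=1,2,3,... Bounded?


aₙ = 13n + 11 → as n→∞, aₙ→∞
No finite upper bound exists
The sequence is UNBOUNDED

Unbounded (aₙ → ∞ as n → ∞)


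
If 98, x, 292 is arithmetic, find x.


AM = (98 + 292)/2 = 390/2 = 195

AM = 195


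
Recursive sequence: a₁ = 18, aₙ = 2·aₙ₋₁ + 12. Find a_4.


Computing step by step:
a_1 = 18
a_2 = 48
a_3 = 108
a_4 = 228


a_4 = 228


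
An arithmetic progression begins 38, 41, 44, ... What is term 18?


aₙ = a₁ + (n-1)d
= 38 + (18-1)×3
= 38 + 51
= 89

a_18 = 89


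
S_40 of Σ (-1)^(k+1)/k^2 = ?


S = 1 - 1/4 + 1/9 - 1/16 + 1/25 - 1/36 + 1/49 - 1/64 ± ...
= 0.8222
(Full series converges to +π²/12 ≈ +0.8225)

S_40 = 0.8222


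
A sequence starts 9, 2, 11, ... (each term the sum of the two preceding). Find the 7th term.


Computing iteratively: 9, 2, 11, 13, 24, 37, 61
a_7 = 61

a_7 = 61


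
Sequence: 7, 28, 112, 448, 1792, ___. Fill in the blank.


Pattern: geometric (r=4)
Terms: 7, 28, 112, 448, 1792
Next term = 7168

Next term = 7168


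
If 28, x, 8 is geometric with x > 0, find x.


GM = √(28×8) = √224 = 14.9666

GM = 14.9666


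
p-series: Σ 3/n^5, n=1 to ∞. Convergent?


p-series test: Σ c/n^p converges if p > 1, diverges if p ≤ 1 (constant c > 0 doesn't affect convergence).
p = 5
5 > 1 → CONVERGES

Converges (p = 5 > 1)


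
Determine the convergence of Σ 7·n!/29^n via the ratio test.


aₙ = 7·n!/29^n
a_{n+1}/aₙ = (n+1)!/29^(n+1) × 29^n/n!  (constant 7 cancels)
= (n+1)/29
L = lim(n→∞) (n+1)/29 = ∞
L > 1 → series DIVERGES

Diverges (ratio test: L = ∞ > 1)


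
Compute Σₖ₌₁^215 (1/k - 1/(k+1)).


Telescoping: adjacent terms cancel.
= 1/1 - 1/216
= 1 - 1/216 = 215/216

Sum = 215/216


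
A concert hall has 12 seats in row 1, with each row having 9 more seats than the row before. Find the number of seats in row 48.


aₙ = a₁ + (n-1)d
= 12 + (48-1)×9
= 12 + 423
= 435

a_48 = 435


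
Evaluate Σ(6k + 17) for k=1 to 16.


Σ(6k+17) = 6·Σk + 17·n
= 6·136 + 17·16
= 816 + 272 = 1088

Σ = 1088


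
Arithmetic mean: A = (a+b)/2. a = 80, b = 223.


AM = (80 + 223)/2 = 303/2 = 151.5

AM = 151.5


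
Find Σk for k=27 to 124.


Σₖ₌27^124 k = Σₖ₌₁^124 k − Σₖ₌₁^26 k
= 124·125/2 − 26·27/2
= 7750 − 351 = 7399

Σk = 7399


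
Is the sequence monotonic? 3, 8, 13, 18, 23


Differences: 5, 5, 5, 5
All differences > 0 → strictly INCREASING

Monotonically increasing


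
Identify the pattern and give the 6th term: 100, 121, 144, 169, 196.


Pattern: perfect squares: n²
Terms: 100, 121, 144, 169, 196
Next term = 225

Next term = 225


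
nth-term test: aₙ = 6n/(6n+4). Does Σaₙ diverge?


lim(n→∞) 6n/(6n+4) = 6/6 = 1  (divide numerator and denominator by n)
lim aₙ = 1 ≠ 0 → series DIVERGES

Diverges (lim aₙ = 1 ≠ 0)


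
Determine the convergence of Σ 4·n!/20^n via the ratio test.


aₙ = 4·n!/20^n
a_{n+1}/aₙ = (n+1)!/20^(n+1) × 20^n/n!  (constant 4 cancels)
= (n+1)/20
L = lim(n→∞) (n+1)/20 = ∞
L > 1 → series DIVERGES

Diverges (ratio test: L = ∞ > 1)


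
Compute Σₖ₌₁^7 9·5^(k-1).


Sₙ = 9×(5^7 - 1)/(5 - 1)
= 9×(78125 - 1)/4
= 9×78124/4
= 175779

S_7 = 175779


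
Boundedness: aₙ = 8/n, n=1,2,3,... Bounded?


a₁ = 8, a₂ = 8/2, a₃ = 8/3, ...
0 < aₙ ≤ 8 for all n ≥ 1
Lower bound: 0, Upper bound: 8
The sequence IS bounded

Bounded (0 < aₙ ≤ 8)


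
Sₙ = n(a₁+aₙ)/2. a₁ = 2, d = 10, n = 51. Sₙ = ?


aₙ = 2 + (51-1)×10 = 502
Sₙ = n(a₁+aₙ)/2 = 51×(2+502)/2
= 51×504/2 = 12852

S_51 = 12852


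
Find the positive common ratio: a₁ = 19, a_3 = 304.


r^(n-1) = aₙ/a₁
r^2 = 304/19 = 16
r = 16^(1/2)
= ±4; taking r > 0 gives r = 4

r = 4


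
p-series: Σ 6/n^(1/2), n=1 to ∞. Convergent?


p-series test: Σ c/n^p converges if p > 1, diverges if p ≤ 1 (constant c > 0 doesn't affect convergence).
p = 1/2
1/2 ≤ 1 → DIVERGES

Diverges (p = 1/2 ≤ 1)


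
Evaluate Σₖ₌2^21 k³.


Σₖ₌2^21 k³ = [21·22/2]² − [1·2/2]²
= 53361 − 1 = 53360

Σk³ = 53360


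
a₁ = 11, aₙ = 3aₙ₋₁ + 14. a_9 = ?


Computing step by step:
a_1 = 11
a_2 = 47
a_3 = 155
a_4 = 479
a_5 = 1451
a_6 = 4367
a_7 = 13115
a_8 = 39359
a_9 = 118091


a_9 = 118091


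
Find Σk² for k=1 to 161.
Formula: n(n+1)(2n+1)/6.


n = 161
n(n+1)(2n+1)/6 = 161×162×323/6
= 8424486/6 = 1404081

Σk² = 1404081


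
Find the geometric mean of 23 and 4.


GM = √(23×4) = √92 = 9.5917

GM = 9.5917


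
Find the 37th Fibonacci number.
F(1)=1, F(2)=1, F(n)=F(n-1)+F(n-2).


Fibonacci sequence: 1, 1, 2, 3, 5, 8, 13, 21, 34, 55, 89, ...
F(37) = 24157817

F(37) = 24157817


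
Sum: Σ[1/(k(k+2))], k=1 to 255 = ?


1/(k(k+2)) = (1/2)·(1/k - 1/(k+2)) (partial fractions)
Telescoping: Σ = (1/2)·(1 + 1/2 - 1/256 - 1/257) = 98175/131584

Sum = 98175/131584


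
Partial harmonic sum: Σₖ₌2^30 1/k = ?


Σₖ₌2^30 1/k = 1/2 + 1/3 + 1/4 + ... + 1/30
= 6975593267347/2329089562800
≈ 2.995

Sum = 6975593267347/2329089562800 ≈ 2.995


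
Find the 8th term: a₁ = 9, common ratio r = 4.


aₙ = a₁·r^(n-1)
= 9×4^7
= 9×16384
= 147456

a_8 = 147456


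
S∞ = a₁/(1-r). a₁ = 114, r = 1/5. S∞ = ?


S∞ = a₁/(1-r) = 114/(1 - 1/5)
= 114/(4/5)
= 285/2

S∞ = 285/2


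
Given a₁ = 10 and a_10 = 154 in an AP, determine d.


d = (aₙ - a₁)/(n-1)
= (154 - 10)/(10-1)
= 144/9 = 16

d = 16


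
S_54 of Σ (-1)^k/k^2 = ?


S = -1 + 1/4 - 1/9 + 1/16 - 1/25 + 1/36 - 1/49 + 1/64 ± ...
= -0.8223
(Full series converges to -π²/12 ≈ -0.8225)

S_54 = -0.8223


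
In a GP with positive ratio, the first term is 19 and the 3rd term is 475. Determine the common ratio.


r^(n-1) = aₙ/a₁
r^2 = 475/19 = 25
r = 25^(1/2)
= ±5; taking r > 0 gives r = 5

r = 5


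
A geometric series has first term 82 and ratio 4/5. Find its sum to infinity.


S∞ = a₁/(1-r) = 82/(1 - 4/5)
= 82/(1/5)
= 410

S∞ = 410


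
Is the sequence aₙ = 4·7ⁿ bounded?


aₙ = 4·7ⁿ → as n→∞, aₙ→∞ (since base 7 > 1)
No finite upper bound exists
The sequence is UNBOUNDED

Unbounded (aₙ → ∞ as n → ∞)


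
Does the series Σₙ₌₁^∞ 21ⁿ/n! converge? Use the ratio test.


aₙ = 21^n/n!
a_{n+1}/aₙ = 21^(n+1)/(n+1)! × n!/21^n
= 21/(n+1)
L = lim(n→∞) 21/(n+1) = 0
L < 1 → series CONVERGES

Converges (ratio test: L = 0 < 1)


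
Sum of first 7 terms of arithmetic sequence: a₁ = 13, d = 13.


aₙ = 13 + (7-1)×13 = 91
Sₙ = n(a₁+aₙ)/2 = 7×(13+91)/2
= 7×104/2 = 364

S_7 = 364


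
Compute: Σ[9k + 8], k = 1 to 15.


Σ(9k+8) = 9·Σk + 8·n
= 9·120 + 8·15
= 1080 + 120 = 1200

Σ = 1200


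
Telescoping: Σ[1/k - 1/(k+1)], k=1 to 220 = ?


Telescoping: adjacent terms cancel.
= 1/1 - 1/221
= 1 - 1/221 = 220/221

Sum = 220/221


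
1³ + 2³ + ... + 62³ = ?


n(n+1)/2 = 62×63/2 = 1953
Σk³ = 1953² = 3814209

Σk³ = 3814209


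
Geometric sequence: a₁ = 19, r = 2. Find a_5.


aₙ = a₁·r^(n-1)
= 19×2^4
= 19×16
= 304

a_5 = 304


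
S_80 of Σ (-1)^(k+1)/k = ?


S = 1 - 1/2 + 1/3 - 1/4 + 1/5 - 1/6 + 1/7 - 1/8 ± ...
= 0.6869
(Full series converges to +ln(2) ≈ +0.6931)

S_80 = 0.6869


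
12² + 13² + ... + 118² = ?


Σₖ₌12^118 k² = Σₖ₌₁^118 k² − Σₖ₌₁^11 k²
= 118·119·237/6 − 11·12·23/6
= 554659 − 506 = 554153

Σk² = 554153


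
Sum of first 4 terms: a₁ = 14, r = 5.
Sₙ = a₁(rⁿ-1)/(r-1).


Sₙ = 14×(5^4 - 1)/(5 - 1)
= 14×(625 - 1)/4
= 14×624/4
= 2184

S_4 = 2184


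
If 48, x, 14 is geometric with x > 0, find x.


GM = √(48×14) = √672 = 25.923

GM = 25.923


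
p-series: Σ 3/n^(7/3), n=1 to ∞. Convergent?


p-series test: Σ c/n^p converges if p > 1, diverges if p ≤ 1 (constant c > 0 doesn't affect convergence).
p = 7/3
7/3 > 1 → CONVERGES

Converges (p = 7/3 > 1)


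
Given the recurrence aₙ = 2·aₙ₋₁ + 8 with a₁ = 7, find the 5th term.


Computing step by step:
a_1 = 7
a_2 = 22
a_3 = 52
a_4 = 112
a_5 = 232


a_5 = 232


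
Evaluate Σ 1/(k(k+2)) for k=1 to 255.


1/(k(k+2)) = (1/2)·(1/k - 1/(k+2)) (partial fractions)
Telescoping: Σ = (1/2)·(1 + 1/2 - 1/256 - 1/257) = 98175/131584

Sum = 98175/131584


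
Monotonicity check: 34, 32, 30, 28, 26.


Differences: -2, -2, -2, -2
All differences < 0 → strictly DECREASING

Monotonically decreasing


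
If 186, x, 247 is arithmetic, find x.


AM = (186 + 247)/2 = 433/2 = 216.5

AM = 216.5


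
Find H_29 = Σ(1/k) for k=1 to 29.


H_29 = 1/1 + 1/2 + 1/3 + ... + 1/29
= 9227046511387/2329089562800
≈ 3.9617

H_29 = 9227046511387/2329089562800 ≈ 3.9617


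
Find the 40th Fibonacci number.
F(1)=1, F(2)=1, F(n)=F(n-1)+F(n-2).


Fibonacci sequence: 1, 1, 2, 3, 5, 8, 13, 21, 34, 55, 89, ...
F(40) = 102334155

F(40) = 102334155


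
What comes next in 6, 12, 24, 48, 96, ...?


Pattern: geometric (r=2)
Terms: 6, 12, 24, 48, 96
Next term = 192

Next term = 192


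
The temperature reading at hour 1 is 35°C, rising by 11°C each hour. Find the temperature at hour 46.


aₙ = a₁ + (n-1)d
= 35 + (46-1)×11
= 35 + 495
= 530

a_46 = 530


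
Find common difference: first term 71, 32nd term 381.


d = (aₙ - a₁)/(n-1)
= (381 - 71)/(32-1)
= 310/31 = 10

d = 10


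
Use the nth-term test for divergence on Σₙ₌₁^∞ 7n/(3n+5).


lim(n→∞) 7n/(3n+5) = 7/3 = 7/3  (divide numerator and denominator by n)
lim aₙ = 7/3 ≠ 0 → series DIVERGES

Diverges (lim aₙ = 7/3 ≠ 0)


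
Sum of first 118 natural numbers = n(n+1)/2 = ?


n(n+1)/2 = 118×119/2 = 14042/2 = 7021

Σk = 7021


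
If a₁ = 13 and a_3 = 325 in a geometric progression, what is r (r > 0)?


r^(n-1) = aₙ/a₁
r^2 = 325/13 = 25
r = 25^(1/2)
= ±5; taking r > 0 gives r = 5

r = 5


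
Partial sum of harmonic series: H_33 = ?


H_33 = 1/1 + 1/2 + 1/3 + ... + 1/33
= 53676090078349/13127595717600
≈ 4.0888

H_33 = 53676090078349/13127595717600 ≈ 4.0888


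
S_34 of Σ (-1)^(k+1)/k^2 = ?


S = 1 - 1/4 + 1/9 - 1/16 + 1/25 - 1/36 + 1/49 - 1/64 ± ...
= 0.822
(Full series converges to +π²/12 ≈ +0.8225)

S_34 = 0.822


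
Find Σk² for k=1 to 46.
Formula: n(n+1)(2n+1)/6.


n = 46
n(n+1)(2n+1)/6 = 46×47×93/6
= 201066/6 = 33511

Σk² = 33511


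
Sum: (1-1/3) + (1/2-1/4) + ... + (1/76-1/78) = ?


Telescoping with gap 2: two head and two tail terms survive.
= (1 + 1/2) - (1/77 + 1/78)
= 3/2 - 1/77 - 1/78 = 4427/3003

Sum = 4427/3003


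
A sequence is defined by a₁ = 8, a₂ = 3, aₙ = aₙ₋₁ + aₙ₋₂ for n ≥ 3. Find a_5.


Computing iteratively: 8, 3, 11, 14, 25
a_5 = 25

a_5 = 25


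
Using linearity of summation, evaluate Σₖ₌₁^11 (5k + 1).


Σ(5k+1) = 5·Σk + 1·n
= 5·66 + 1·11
= 330 + 11 = 341

Σ = 341


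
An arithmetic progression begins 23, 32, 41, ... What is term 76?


aₙ = a₁ + (n-1)d
= 23 + (76-1)×9
= 23 + 675
= 698

a_76 = 698


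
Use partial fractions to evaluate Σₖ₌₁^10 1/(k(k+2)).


1/(k(k+2)) = (1/2)·(1/k - 1/(k+2)) (partial fractions)
Telescoping: Σ = (1/2)·(1 + 1/2 - 1/11 - 1/12) = 175/264

Sum = 175/264


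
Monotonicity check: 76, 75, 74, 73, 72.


Differences: -1, -1, -1, -1
All differences < 0 → strictly DECREASING

Monotonically decreasing


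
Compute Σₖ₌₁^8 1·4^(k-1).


Sₙ = 1×(4^8 - 1)/(4 - 1)
= 1×(65536 - 1)/3
= 1×65535/3
= 21845

S_8 = 21845


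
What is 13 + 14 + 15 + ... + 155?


Σₖ₌13^155 k = Σₖ₌₁^155 k − Σₖ₌₁^12 k
= 155·156/2 − 12·13/2
= 12090 − 78 = 12012

Σk = 12012


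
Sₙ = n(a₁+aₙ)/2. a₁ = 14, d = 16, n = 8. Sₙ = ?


aₙ = 14 + (8-1)×16 = 126
Sₙ = n(a₁+aₙ)/2 = 8×(14+126)/2
= 8×140/2 = 560

S_8 = 560


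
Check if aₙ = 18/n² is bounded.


a₁ = 18, a₂ = 18/4, a₃ = 18/9, ...
0 < aₙ ≤ 18 for all n ≥ 1
The sequence IS bounded

Bounded (0 < aₙ ≤ 18)


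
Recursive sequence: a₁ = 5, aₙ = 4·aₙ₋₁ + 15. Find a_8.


Computing step by step:
a_1 = 5
a_2 = 35
a_3 = 155
a_4 = 635
a_5 = 2555
a_6 = 10235
a_7 = 40955
a_8 = 163835


a_8 = 163835


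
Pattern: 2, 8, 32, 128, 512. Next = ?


Pattern: geometric (r=4)
Terms: 2, 8, 32, 128, 512
Next term = 2048

Next term = 2048


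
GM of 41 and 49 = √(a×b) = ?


GM = √(41×49) = √2009 = 44.8219

GM = 44.8219


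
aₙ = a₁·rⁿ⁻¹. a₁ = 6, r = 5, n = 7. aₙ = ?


aₙ = a₁·r^(n-1)
= 6×5^6
= 6×15625
= 93750

a_7 = 93750


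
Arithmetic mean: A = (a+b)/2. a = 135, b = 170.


AM = (135 + 170)/2 = 305/2 = 152.5

AM = 152.5
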